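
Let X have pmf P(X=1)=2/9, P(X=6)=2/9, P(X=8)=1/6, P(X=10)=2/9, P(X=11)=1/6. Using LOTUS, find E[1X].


E[1X] = sum(g(x)*P(x))
= 1*2/9 + 6*2/9 + 8*1/6 + 10*2/9 + 11*1/6
= 125/18

125/18


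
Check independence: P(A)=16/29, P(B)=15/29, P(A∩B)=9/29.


P(A)*P(B) = 16/29*15/29 = 240/841
P(A∩B) = 9/29 != 240/841, so not independent

No, A and B are not independent


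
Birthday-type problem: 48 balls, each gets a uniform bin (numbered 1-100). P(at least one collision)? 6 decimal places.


P(all different) = prod((100-i)/100 for i=0..47) = 0.000001
P(at least one match) = 1 - 0.000001 = 0.999999

0.999999


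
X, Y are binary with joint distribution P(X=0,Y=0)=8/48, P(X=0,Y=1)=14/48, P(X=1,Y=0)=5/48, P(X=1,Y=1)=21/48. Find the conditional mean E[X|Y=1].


P(Y=1) = 35/48
E[X|Y=1] = (0*14 + 1*21)/35 = 21/35 = 3/5

3/5


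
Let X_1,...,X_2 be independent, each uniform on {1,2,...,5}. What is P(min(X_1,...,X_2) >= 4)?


P(min >= 4) = P(all X_i >= 4) = (P(X_1 >= 4))^2
= (2/5)^2 = 4/25

4/25


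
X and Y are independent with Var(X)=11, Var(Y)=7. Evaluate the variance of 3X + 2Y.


Independence => Cov(X,Y)=0
Var(3X + 2Y) = 3^2*Var(X) + 2^2*Var(Y)
= 9*11 + 4*7 = 127

127


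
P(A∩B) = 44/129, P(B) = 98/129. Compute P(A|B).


P(A|B) = P(A∩B)/P(B) = (44/129)/(98/129) = 44/98 = 22/49

22/49


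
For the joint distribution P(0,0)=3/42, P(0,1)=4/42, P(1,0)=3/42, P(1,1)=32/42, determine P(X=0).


P(X=0) = P(0,0)+P(0,1) = 3/42 + 4/42 = 7/42 = 1/6

1/6


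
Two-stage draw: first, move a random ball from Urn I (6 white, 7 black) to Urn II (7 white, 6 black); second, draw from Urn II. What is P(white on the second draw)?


P(transfer white) = 6/13; P(transfer black) = 7/13
If white transferred: Urn II has 8 white of 14, so P(white|white moved) = 4/7
If black transferred: Urn II has 7 white of 14, so P(white|black moved) = 1/2
By total probability: P(white) = 6/13*4/7 + 7/13*1/2 = 97/182

97/182


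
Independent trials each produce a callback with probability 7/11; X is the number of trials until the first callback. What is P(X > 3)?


P(X > 3) = P(first 3 trials all fail) = (1-p)^3 = (4/11)^3 = 64/1331

64/1331


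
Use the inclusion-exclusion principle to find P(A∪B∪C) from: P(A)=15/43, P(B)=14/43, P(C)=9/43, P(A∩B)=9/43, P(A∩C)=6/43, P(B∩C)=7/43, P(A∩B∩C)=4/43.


P(A∪B∪C) = P(A)+P(B)+P(C) - P(AB)-P(AC)-P(BC) + P(ABC)
= 15/43+14/43+9/43 - 9/43-6/43-7/43 + 4/43
= 20/43

20/43


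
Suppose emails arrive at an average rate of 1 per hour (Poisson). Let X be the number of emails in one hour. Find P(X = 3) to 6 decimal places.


P(X=3) = e^(-1) * 1^3 / 3!
≈ 0.3678794412 * 1 / 6
≈ 0.061313

0.061313


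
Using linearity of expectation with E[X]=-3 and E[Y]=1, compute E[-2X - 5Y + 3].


E[-2X - 5Y + 3] = -2*E[X] - 5*E[Y] + 3
= (-2)*(-3) + (-5)*(1) + (3)
= 6 - 5 + 3 = 4

4


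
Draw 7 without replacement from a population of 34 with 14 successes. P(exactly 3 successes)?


P(X=3) = C(14,3)*C(20,4) / C(34,7)
= 364*4845 / 5379616
= 1763580/5379616 = 25935/79112

25935/79112


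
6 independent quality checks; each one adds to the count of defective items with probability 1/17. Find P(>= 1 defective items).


P(at least one) = 1 - P(none)
P(none) = (1 - 1/17)^6 = (16/17)^6 = 16777216/24137569
P(at least one) = 1 - 16777216/24137569 = 7360353/24137569

7360353/24137569


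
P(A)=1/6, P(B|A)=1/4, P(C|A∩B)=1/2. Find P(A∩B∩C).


P(A∩B∩C) = P(A) * P(B|A) * P(C|A∩B)
= 1/6 * 1/4 * 1/2
= 1/24 * 1/2 = 1/48

1/48


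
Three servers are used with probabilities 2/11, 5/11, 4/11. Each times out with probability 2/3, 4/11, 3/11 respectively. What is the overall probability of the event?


P(A) = P(A|B1)P(B1) + P(A|B2)P(B2) + P(A|B3)P(B3)
= 2/3*2/11 + 4/11*5/11 + 3/11*4/11
= 4/33 + 20/121 + 12/121 = 140/363

140/363


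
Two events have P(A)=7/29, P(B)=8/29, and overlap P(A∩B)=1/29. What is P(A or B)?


P(A∪B) = P(A) + P(B) - P(A∩B)
= 7/29 + 8/29 - 1/29 = 14/29

14/29


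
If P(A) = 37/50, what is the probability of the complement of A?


P(A') = 1 - P(A) = 1 - 37/50 = 13/50

13/50


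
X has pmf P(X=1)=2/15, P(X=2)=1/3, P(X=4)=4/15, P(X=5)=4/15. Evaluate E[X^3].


E[X^3] = sum(x^3 * P(x))
= 1*2/15 + 8*1/3 + 64*4/15 + 125*4/15
= 266/5

266/5


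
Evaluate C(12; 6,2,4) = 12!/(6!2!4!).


12! = 479001600
Denominator: 6!=720 * 2!=2 * 4!=24
Coefficient = 479001600 / 34560 = 13860

13860


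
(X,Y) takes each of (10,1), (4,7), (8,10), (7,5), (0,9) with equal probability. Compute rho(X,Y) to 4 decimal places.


Cov(X,Y) = -6.5200, Var(X) = 12.1600, Var(Y) = 10.2400
rho = Cov/(sqrt(VarX)*sqrt(VarY)) = -0.5843

-0.5843


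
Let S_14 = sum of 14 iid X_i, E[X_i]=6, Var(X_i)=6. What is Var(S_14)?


By independence, Var(S_n) = n*Var(X_1) = 14*6 = 84

84


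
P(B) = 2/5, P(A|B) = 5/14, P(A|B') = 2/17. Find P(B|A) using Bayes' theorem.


P(A) = P(A|B)P(B) + P(A|B')P(B') = 5/14*2/5 + 2/17*3/5 = 127/595
P(B|A) = P(A|B)P(B)/P(A) = (1/7)/(127/595) = 85/127

85/127


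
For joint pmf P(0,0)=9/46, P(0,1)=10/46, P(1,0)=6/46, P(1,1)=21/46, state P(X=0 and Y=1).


Read from table: P(X=0, Y=1) = 10/46 = 5/23

5/23


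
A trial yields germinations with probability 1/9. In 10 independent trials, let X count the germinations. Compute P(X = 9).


P(X=9) = C(10,9) * p^9 * (1-p)^1
= 10 * 1/387420489 * 8/9
= 80/3486784401

80/3486784401


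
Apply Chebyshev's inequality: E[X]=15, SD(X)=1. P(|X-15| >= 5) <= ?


k = 5/1 = 5
Chebyshev: P(|X-mu| >= k*sigma) <= 1/k^2 = 1/5^2 = 1/25

1/25


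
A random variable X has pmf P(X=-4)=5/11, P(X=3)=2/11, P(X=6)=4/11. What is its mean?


E[X] = sum(x * P(x))
= -4*5/11 + 3*2/11 + 6*4/11
= 10/11

10/11


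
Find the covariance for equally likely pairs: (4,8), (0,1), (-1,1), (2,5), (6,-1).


E[X]=11/5, E[Y]=14/5, E[XY]=7
Cov(X,Y) = E[XY] - E[X]E[Y] = 7 - 11/5*14/5 = 21/25

21/25


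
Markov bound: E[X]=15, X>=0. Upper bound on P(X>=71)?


Markov: P(X >= a) <= E[X]/a
P(X >= 71) <= 15/71

15/71


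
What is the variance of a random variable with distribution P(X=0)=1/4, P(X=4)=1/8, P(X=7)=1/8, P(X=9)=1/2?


E[X] = 47/8, E[X^2] = 389/8
Var(X) = E[X^2] - (E[X])^2 = 389/8 - (47/8)^2 = 903/64

903/64


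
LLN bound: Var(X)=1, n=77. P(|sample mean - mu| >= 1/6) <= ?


Var(Xbar) = Var(X)/n = 1/77
Chebyshev: P(|Xbar-mu| >= 1/6) <= Var(Xbar)/(1/6)^2 = (1/77)/(1/36) = 36/77

36/77


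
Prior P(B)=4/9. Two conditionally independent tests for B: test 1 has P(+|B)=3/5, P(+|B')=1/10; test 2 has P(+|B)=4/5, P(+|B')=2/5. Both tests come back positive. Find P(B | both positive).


After test 1: P(+) = 3/5*4/9 + 1/10*5/9 = 29/90
P(B|+) = (4/15)/(29/90) = 24/29
After test 2 (use post1 as new prior): P(+) = 4/5*24/29 + 2/5*5/29 = 106/145
P(B|+,+) = (96/145)/(106/145) = 48/53

48/53


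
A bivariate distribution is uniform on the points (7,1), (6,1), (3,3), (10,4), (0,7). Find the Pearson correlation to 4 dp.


Cov(X,Y) = -4.2400, Var(X) = 11.7600, Var(Y) = 4.9600
rho = Cov/(sqrt(VarX)*sqrt(VarY)) = -0.5552

-0.5552


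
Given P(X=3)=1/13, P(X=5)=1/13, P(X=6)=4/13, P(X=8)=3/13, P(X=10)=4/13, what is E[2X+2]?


E[2X+2] = sum(g(x)*P(x))
= 8*1/13 + 12*1/13 + 14*4/13 + 18*3/13 + 22*4/13
= 218/13

218/13


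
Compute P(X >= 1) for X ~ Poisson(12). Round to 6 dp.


P(X>=1) = 1 - P(X<=0) = 1 - (e^(-12)*12^0/0!)
≈ 1 - 0.0000061442 = 0.9999938558
≈ 0.999994

0.999994


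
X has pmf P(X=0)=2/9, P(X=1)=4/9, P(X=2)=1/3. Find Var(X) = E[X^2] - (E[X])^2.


E[X] = 10/9, E[X^2] = 16/9
Var(X) = E[X^2] - (E[X])^2 = 16/9 - (10/9)^2 = 44/81

44/81


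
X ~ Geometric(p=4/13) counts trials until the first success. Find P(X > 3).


P(X > 3) = P(first 3 trials all fail) = (1-p)^3 = (9/13)^3 = 729/2197

729/2197


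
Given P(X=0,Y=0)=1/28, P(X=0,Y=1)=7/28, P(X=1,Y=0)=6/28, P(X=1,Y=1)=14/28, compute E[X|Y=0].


P(Y=0) = 7/28
E[X|Y=0] = (0*1 + 1*6)/7 = 6/7

6/7


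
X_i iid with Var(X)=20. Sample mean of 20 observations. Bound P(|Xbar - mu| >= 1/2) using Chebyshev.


Var(Xbar) = Var(X)/n = 20/20
Chebyshev: P(|Xbar-mu| >= 1/2) <= Var(Xbar)/(1/2)^2 = 1/(1/4) = 4
Bound exceeds 1, so trivial bound: 1

1


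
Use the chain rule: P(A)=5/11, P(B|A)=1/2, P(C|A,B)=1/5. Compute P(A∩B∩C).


P(A∩B∩C) = P(A) * P(B|A) * P(C|A∩B)
= 5/11 * 1/2 * 1/5
= 5/22 * 1/5 = 1/22

1/22


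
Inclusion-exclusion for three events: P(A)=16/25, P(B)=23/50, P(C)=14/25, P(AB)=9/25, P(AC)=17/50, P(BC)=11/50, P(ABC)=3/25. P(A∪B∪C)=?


P(A∪B∪C) = P(A)+P(B)+P(C) - P(AB)-P(AC)-P(BC) + P(ABC)
= 16/25+23/50+14/25 - 9/25-17/50-11/50 + 3/25
= 43/50

43/50


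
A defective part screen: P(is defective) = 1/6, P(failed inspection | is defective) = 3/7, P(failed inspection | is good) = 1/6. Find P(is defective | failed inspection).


P(A) = P(A|B)P(B) + P(A|B')P(B') = 3/7*1/6 + 1/6*5/6 = 53/252
P(B|A) = P(A|B)P(B)/P(A) = (1/14)/(53/252) = 18/53

18/53


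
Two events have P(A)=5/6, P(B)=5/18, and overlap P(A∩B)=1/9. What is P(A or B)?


P(A∪B) = P(A) + P(B) - P(A∩B)
= 5/6 + 5/18 - 1/9 = 1

1


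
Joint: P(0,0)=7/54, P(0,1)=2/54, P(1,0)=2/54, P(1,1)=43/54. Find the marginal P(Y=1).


P(Y=1) = P(0,1)+P(1,1) = 2/54 + 43/54 = 45/54 = 5/6

5/6


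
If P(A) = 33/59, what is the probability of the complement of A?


P(A') = 1 - P(A) = 1 - 33/59 = 26/59

26/59


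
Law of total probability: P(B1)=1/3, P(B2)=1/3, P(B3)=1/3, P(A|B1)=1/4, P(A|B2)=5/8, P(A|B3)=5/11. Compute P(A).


P(A) = P(A|B1)P(B1) + P(A|B2)P(B2) + P(A|B3)P(B3)
= 1/4*1/3 + 5/8*1/3 + 5/11*1/3
= 1/12 + 5/24 + 5/33 = 39/88

39/88


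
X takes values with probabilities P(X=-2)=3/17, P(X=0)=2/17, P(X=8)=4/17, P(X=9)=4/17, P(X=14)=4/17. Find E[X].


E[X] = sum(x * P(x))
= -2*3/17 + 0*2/17 + 8*4/17 + 9*4/17 + 14*4/17
= 118/17

118/17


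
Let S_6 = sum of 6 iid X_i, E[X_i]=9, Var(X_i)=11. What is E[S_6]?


E[S_n] = n*E[X_1] = 6*9 = 54

54


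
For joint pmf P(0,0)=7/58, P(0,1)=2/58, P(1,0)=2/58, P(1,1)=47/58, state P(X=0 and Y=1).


Read from table: P(X=0, Y=1) = 2/58 = 1/29

1/29


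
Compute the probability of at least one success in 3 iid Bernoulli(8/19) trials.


P(at least one) = 1 - P(none)
P(none) = (1 - 8/19)^3 = (11/19)^3 = 1331/6859
P(at least one) = 1 - 1331/6859 = 5528/6859

5528/6859


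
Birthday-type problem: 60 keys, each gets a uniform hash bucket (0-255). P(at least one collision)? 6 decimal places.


P(all different) = prod((256-i)/256 for i=0..59) = 0.000541
P(at least one match) = 1 - 0.000541 = 0.999459

0.999459


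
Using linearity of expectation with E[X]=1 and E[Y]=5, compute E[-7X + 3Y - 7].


E[-7X + 3Y - 7] = -7*E[X] + 3*E[Y] - 7
= (-7)*(1) + (3)*(5) + (-7)
= -7 + 15 - 7 = 1

1


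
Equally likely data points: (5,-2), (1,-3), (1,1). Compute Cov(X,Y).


E[X]=7/3, E[Y]=-4/3, E[XY]=-4
Cov(X,Y) = E[XY] - E[X]E[Y] = -4 - 7/3*-4/3 = -8/9

-8/9


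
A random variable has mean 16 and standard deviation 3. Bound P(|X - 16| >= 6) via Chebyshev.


k = 6/3 = 2
Chebyshev: P(|X-mu| >= k*sigma) <= 1/k^2 = 1/2^2 = 1/4

1/4


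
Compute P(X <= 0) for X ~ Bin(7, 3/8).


P(X<=0) = P(X=0)
= 78125/2097152
= 78125/2097152

78125/2097152


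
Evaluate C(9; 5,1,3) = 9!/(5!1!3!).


9! = 362880
Denominator: 5!=120 * 1!=1 * 3!=6
Coefficient = 362880 / 720 = 504

504


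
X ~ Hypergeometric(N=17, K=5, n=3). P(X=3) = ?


P(X=3) = C(5,3)*C(12,0) / C(17,3)
= 10*1 / 680
= 10/680 = 1/68

1/68


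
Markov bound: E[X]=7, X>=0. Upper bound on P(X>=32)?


Markov: P(X >= a) <= E[X]/a
P(X >= 32) <= 7/32

7/32


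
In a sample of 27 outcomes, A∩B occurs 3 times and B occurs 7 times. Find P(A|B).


P(A|B) = P(A∩B)/P(B) = (3/27)/(7/27) = 3/7

3/7


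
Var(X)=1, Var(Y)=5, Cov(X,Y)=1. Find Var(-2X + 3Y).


Var(-2X + 3Y) = (-2)^2*Var(X) + 3^2*Var(Y) + 2*(-2)*3*Cov(X,Y)
= 4*1 + 9*5 - 12*1
= 4 + 45 - 12 = 37

37


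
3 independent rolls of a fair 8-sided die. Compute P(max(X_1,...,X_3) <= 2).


P(max <= 2) = P(all X_i <= 2) = (P(X_1 <= 2))^3
= (2/8)^3 = (1/4)^3 = 1/64

1/64


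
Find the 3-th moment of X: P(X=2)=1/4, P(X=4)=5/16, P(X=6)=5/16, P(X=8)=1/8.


E[X^3] = sum(x^3 * P(x))
= 8*1/4 + 64*5/16 + 216*5/16 + 512*1/8
= 307/2

307/2


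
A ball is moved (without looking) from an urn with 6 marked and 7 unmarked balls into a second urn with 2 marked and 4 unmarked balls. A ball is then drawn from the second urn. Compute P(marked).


P(transfer marked) = 6/13; P(transfer unmarked) = 7/13
If marked transferred: Urn II has 3 marked of 7, so P(marked|marked moved) = 3/7
If unmarked transferred: Urn II has 2 marked of 7, so P(marked|unmarked moved) = 2/7
By total probability: P(marked) = 6/13*3/7 + 7/13*2/7 = 32/91

32/91


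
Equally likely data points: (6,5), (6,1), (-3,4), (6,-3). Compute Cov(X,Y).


E[X]=15/4, E[Y]=7/4, E[XY]=3/2
Cov(X,Y) = E[XY] - E[X]E[Y] = 3/2 - 15/4*7/4 = -81/16

-81/16


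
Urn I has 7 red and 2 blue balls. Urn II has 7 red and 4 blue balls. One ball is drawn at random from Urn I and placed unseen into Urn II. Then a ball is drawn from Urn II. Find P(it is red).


P(transfer red) = 7/9; P(transfer blue) = 2/9
If red transferred: Urn II has 8 red of 12, so P(red|red moved) = 2/3
If blue transferred: Urn II has 7 red of 12, so P(red|blue moved) = 7/12
By total probability: P(red) = 7/9*2/3 + 2/9*7/12 = 35/54

35/54


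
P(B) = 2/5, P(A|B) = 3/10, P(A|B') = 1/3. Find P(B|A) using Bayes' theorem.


P(A) = P(A|B)P(B) + P(A|B')P(B') = 3/10*2/5 + 1/3*3/5 = 8/25
P(B|A) = P(A|B)P(B)/P(A) = (3/25)/(8/25) = 3/8

3/8


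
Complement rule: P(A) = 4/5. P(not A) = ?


P(A') = 1 - P(A) = 1 - 4/5 = 1/5

1/5


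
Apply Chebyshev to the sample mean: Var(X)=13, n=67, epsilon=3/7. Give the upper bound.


Var(Xbar) = Var(X)/n = 13/67
Chebyshev: P(|Xbar-mu| >= 3/7) <= Var(Xbar)/(3/7)^2 = (13/67)/(9/49) = 637/603
Bound exceeds 1, so trivial bound: 1

1


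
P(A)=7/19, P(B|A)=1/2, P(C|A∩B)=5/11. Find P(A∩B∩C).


P(A∩B∩C) = P(A) * P(B|A) * P(C|A∩B)
= 7/19 * 1/2 * 5/11
= 7/38 * 5/11 = 35/418

35/418


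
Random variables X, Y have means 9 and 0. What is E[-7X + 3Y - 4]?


E[-7X + 3Y - 4] = -7*E[X] + 3*E[Y] - 4
= (-7)*(9) + (3)*(0) + (-4)
= -63 + 0 - 4 = -67

-67


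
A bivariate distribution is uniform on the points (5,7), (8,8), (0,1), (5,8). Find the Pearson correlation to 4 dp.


Cov(X,Y) = 7.7500, Var(X) = 8.2500, Var(Y) = 8.5000
rho = Cov/(sqrt(VarX)*sqrt(VarY)) = 0.9255

0.9255


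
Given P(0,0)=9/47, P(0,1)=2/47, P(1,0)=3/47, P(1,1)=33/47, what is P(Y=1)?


P(Y=1) = P(0,1)+P(1,1) = 2/47 + 33/47 = 35/47

35/47


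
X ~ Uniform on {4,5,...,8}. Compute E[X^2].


E[X^2] = (1/5) * sum(x^2 for x=4..8)
= 190/5 = 38

38


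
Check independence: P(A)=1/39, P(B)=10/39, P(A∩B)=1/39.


P(A)*P(B) = 1/39*10/39 = 10/1521
P(A∩B) = 1/39 != 10/1521, so not independent

No, A and B are not independent


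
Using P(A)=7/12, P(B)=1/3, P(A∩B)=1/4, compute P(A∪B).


P(A∪B) = P(A) + P(B) - P(A∩B)
= 7/12 + 1/3 - 1/4 = 2/3

2/3


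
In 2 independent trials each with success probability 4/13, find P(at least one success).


P(at least one) = 1 - P(none)
P(none) = (1 - 4/13)^2 = (9/13)^2 = 81/169
P(at least one) = 1 - 81/169 = 88/169

88/169


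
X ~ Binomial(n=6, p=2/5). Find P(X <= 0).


P(X<=0) = P(X=0)
= 729/15625
= 729/15625

729/15625


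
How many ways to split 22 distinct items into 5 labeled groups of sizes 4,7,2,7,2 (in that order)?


22! = 1124000727777607680000
Denominator: 4!=24 * 7!=5040 * 2!=2 * 7!=5040 * 2!=2
Coefficient = 1124000727777607680000 / 2438553600 = 460929268800

460929268800


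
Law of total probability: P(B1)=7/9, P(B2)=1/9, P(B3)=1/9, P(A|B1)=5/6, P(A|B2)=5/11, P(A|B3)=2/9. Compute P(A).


P(A) = P(A|B1)P(B1) + P(A|B2)P(B2) + P(A|B3)P(B3)
= 5/6*7/9 + 5/11*1/9 + 2/9*1/9
= 35/54 + 5/99 + 2/81 = 1289/1782

1289/1782


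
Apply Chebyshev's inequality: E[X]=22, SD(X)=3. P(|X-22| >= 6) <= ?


k = 6/3 = 2
Chebyshev: P(|X-mu| >= k*sigma) <= 1/k^2 = 1/2^2 = 1/4

1/4


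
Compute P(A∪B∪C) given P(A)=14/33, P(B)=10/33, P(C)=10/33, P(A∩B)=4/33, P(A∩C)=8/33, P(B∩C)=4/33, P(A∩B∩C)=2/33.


P(A∪B∪C) = P(A)+P(B)+P(C) - P(AB)-P(AC)-P(BC) + P(ABC)
= 14/33+10/33+10/33 - 4/33-8/33-4/33 + 2/33
= 20/33

20/33


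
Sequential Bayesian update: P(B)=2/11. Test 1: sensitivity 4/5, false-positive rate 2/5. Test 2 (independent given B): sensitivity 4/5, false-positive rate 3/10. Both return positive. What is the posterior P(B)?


After test 1: P(+) = 4/5*2/11 + 2/5*9/11 = 26/55
P(B|+) = (8/55)/(26/55) = 4/13
After test 2 (use post1 as new prior): P(+) = 4/5*4/13 + 3/10*9/13 = 59/130
P(B|+,+) = (16/65)/(59/130) = 32/59

32/59


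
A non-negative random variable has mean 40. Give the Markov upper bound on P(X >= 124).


Markov: P(X >= a) <= E[X]/a
P(X >= 124) <= 40/124 = 10/31

10/31


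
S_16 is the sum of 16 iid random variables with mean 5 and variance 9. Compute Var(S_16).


By independence, Var(S_n) = n*Var(X_1) = 16*9 = 144

144


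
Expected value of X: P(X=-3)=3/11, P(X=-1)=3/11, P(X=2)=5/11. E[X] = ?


E[X] = sum(x * P(x))
= -3*3/11 - 1*3/11 + 2*5/11
= -2/11

-2/11


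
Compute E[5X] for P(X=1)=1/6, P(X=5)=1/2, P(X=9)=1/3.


E[5X] = sum(g(x)*P(x))
= 5*1/6 + 25*1/2 + 45*1/3
= 85/3

85/3


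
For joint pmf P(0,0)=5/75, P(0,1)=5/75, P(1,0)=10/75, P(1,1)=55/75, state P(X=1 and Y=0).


Read from table: P(X=1, Y=0) = 10/75 = 2/15

2/15


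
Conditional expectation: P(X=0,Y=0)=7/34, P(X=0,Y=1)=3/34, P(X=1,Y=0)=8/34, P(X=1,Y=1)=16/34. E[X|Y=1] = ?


P(Y=1) = 19/34
E[X|Y=1] = (0*3 + 1*16)/19 = 16/19

16/19


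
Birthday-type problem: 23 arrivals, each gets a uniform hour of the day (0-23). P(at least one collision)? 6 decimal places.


P(all different) = prod((24-i)/24 for i=0..22) = 0.000000
P(at least one match) = 1 - 0.000000 = 1.000000

1.000000


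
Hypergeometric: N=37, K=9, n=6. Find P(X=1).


P(X=1) = C(9,1)*C(28,5) / C(37,6)
= 9*98280 / 2324784
= 884520/2324784 = 5265/13838

5265/13838


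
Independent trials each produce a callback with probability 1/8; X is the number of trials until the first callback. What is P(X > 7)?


P(X > 7) = P(first 7 trials all fail) = (1-p)^7 = (7/8)^7 = 823543/2097152

823543/2097152


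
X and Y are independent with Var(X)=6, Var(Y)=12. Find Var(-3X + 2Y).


Independence => Cov(X,Y)=0
Var(-3X + 2Y) = (-3)^2*Var(X) + 2^2*Var(Y)
= 9*6 + 4*12 = 102

102


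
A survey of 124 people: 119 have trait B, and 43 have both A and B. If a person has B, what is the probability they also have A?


P(A|B) = P(A∩B)/P(B) = (43/124)/(119/124) = 43/119

43/119


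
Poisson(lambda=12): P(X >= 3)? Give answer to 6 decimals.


P(X>=3) = 1 - P(X<=2) = 1 - (e^(-12)*12^0/0! + e^(-12)*12^1/1! + e^(-12)*12^2/2!)
≈ 1 - (0.0000061442 + 0.0000737305 + 0.0004423833)
= 1 - 0.0005222580 = 0.9994777420
≈ 0.999478

0.999478


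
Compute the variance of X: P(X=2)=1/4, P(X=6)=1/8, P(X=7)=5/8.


E[X] = 45/8, E[X^2] = 289/8
Var(X) = E[X^2] - (E[X])^2 = 289/8 - (45/8)^2 = 287/64

287/64


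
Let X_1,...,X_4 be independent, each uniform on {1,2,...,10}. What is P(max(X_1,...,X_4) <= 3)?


P(max <= 3) = P(all X_i <= 3) = (P(X_1 <= 3))^4
= (3/10)^4 = 81/10000

81/10000


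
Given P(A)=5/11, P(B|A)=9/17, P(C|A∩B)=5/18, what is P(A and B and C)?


P(A∩B∩C) = P(A) * P(B|A) * P(C|A∩B)
= 5/11 * 9/17 * 5/18
= 45/187 * 5/18 = 25/374

25/374


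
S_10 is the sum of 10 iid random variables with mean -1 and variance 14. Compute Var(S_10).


By independence, Var(S_n) = n*Var(X_1) = 10*14 = 140

140


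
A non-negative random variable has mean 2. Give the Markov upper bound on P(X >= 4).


Markov: P(X >= a) <= E[X]/a
P(X >= 4) <= 2/4 = 1/2

1/2


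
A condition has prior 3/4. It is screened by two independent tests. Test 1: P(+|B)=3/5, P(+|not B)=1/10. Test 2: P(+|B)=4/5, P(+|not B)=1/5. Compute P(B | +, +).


After test 1: P(+) = 3/5*3/4 + 1/10*1/4 = 19/40
P(B|+) = (9/20)/(19/40) = 18/19
After test 2 (use post1 as new prior): P(+) = 4/5*18/19 + 1/5*1/19 = 73/95
P(B|+,+) = (72/95)/(73/95) = 72/73

72/73


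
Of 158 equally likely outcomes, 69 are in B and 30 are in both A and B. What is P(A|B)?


P(A|B) = P(A∩B)/P(B) = (30/158)/(69/158) = 30/69 = 10/23

10/23


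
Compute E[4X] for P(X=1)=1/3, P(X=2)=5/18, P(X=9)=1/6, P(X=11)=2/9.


E[4X] = sum(g(x)*P(x))
= 4*1/3 + 8*5/18 + 36*1/6 + 44*2/9
= 58/3

58/3


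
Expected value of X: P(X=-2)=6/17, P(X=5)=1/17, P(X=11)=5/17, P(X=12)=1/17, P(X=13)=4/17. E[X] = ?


E[X] = sum(x * P(x))
= -2*6/17 + 5*1/17 + 11*5/17 + 12*1/17 + 13*4/17
= 112/17

112/17


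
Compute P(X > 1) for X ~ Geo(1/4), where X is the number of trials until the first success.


P(X > 1) = P(first 1 trials all fail) = (1-p)^1 = (3/4)^1 = 3/4

3/4


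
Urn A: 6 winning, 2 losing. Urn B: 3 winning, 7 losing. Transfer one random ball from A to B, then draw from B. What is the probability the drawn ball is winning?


P(transfer winning) = 6/8 = 3/4; P(transfer losing) = 1/4
If winning transferred: Urn II has 4 winning of 11, so P(winning|winning moved) = 4/11
If losing transferred: Urn II has 3 winning of 11, so P(winning|losing moved) = 3/11
By total probability: P(winning) = 3/4*4/11 + 1/4*3/11 = 15/44

15/44


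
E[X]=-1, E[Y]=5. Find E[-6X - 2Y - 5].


E[-6X - 2Y - 5] = -6*E[X] - 2*E[Y] - 5
= (-6)*(-1) + (-2)*(5) + (-5)
= 6 - 10 - 5 = -9

-9


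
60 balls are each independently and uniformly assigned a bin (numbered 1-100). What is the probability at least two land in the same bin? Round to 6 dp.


P(all different) = prod((100-i)/100 for i=0..59) = 0.000000
P(at least one match) = 1 - 0.000000 = 1.000000

1.000000


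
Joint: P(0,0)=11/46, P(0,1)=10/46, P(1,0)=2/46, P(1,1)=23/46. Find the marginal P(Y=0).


P(Y=0) = P(0,0)+P(1,0) = 11/46 + 2/46 = 13/46

13/46


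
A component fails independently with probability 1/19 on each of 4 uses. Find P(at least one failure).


P(at least one) = 1 - P(none)
P(none) = (1 - 1/19)^4 = (18/19)^4 = 104976/130321
P(at least one) = 1 - 104976/130321 = 25345/130321

25345/130321


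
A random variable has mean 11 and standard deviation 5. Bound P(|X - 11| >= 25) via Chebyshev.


k = 25/5 = 5
Chebyshev: P(|X-mu| >= k*sigma) <= 1/k^2 = 1/5^2 = 1/25

1/25


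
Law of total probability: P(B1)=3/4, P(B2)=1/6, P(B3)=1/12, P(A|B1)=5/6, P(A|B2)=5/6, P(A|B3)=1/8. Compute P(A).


P(A) = P(A|B1)P(B1) + P(A|B2)P(B2) + P(A|B3)P(B3)
= 5/6*3/4 + 5/6*1/6 + 1/8*1/12
= 5/8 + 5/36 + 1/96 = 223/288

223/288


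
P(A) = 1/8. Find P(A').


P(A') = 1 - P(A) = 1 - 1/8 = 7/8

7/8


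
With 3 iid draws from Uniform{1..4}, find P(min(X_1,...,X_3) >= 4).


P(min >= 4) = P(all X_i >= 4) = (P(X_1 >= 4))^3
= (1/4)^3 = 1/64

1/64


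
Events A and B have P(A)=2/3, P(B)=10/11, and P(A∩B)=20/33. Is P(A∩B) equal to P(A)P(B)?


P(A)*P(B) = 2/3*10/11 = 20/33
P(A∩B) = 20/33, which equals P(A)P(B), so independent

Yes, A and B are independent


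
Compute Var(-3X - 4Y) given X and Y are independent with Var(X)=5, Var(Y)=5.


Independence => Cov(X,Y)=0
Var(-3X - 4Y) = (-3)^2*Var(X) + (-4)^2*Var(Y)
= 9*5 + 16*5 = 125

125


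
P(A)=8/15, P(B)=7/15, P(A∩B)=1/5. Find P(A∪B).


P(A∪B) = P(A) + P(B) - P(A∩B)
= 8/15 + 7/15 - 1/5 = 4/5

4/5


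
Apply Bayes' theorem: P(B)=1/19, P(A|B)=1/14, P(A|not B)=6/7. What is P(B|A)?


P(A) = P(A|B)P(B) + P(A|B')P(B') = 1/14*1/19 + 6/7*18/19 = 31/38
P(B|A) = P(A|B)P(B)/P(A) = (1/266)/(31/38) = 1/217

1/217


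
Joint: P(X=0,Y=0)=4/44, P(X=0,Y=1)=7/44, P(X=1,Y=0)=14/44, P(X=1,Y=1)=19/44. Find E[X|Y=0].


P(Y=0) = 18/44
E[X|Y=0] = (0*4 + 1*14)/18 = 14/18 = 7/9

7/9


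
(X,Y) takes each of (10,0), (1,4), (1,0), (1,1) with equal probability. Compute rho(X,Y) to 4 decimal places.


Cov(X,Y) = -2.8125, Var(X) = 15.1875, Var(Y) = 2.6875
rho = Cov/(sqrt(VarX)*sqrt(VarY)) = -0.4402

-0.4402


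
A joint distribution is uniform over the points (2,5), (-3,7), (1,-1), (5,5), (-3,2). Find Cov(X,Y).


E[X]=2/5, E[Y]=18/5, E[XY]=7/5
Cov(X,Y) = E[XY] - E[X]E[Y] = 7/5 - 2/5*18/5 = -1/25

-1/25


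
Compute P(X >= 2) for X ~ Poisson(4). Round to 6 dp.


P(X>=2) = 1 - P(X<=1) = 1 - (e^(-4)*4^0/0! + e^(-4)*4^1/1!)
≈ 1 - (0.0183156389 + 0.0732625556)
= 1 - 0.0915781945 = 0.9084218055
≈ 0.908422

0.908422


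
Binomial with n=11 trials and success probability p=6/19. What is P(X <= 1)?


P(X<=1) = P(X=0) + P(X=1)
= 1792160394037/116490258898219 + 9098660462034/116490258898219
= 10890820856071/116490258898219

10890820856071/116490258898219


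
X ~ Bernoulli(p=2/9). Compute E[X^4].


For Bernoulli: X in {0,1}
E[X^4] = 0^4*(1-2/9) + 1^4*2/9 = 2/9

2/9


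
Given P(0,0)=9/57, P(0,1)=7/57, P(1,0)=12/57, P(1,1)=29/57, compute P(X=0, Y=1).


Read from table: P(X=0, Y=1) = 7/57

7/57


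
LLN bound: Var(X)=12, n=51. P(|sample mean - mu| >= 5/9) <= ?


Var(Xbar) = Var(X)/n = 12/51
Chebyshev: P(|Xbar-mu| >= 5/9) <= Var(Xbar)/(5/9)^2 = (4/17)/(25/81) = 324/425

324/425


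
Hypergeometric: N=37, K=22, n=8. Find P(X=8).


P(X=8) = C(22,8)*C(15,0) / C(37,8)
= 319770*1 / 38608020
= 319770/38608020 = 19/2294

19/2294


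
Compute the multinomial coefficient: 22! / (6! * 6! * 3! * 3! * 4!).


22! = 1124000727777607680000
Denominator: 6!=720 * 6!=720 * 3!=6 * 3!=6 * 4!=24
Coefficient = 1124000727777607680000 / 447897600 = 2509503796800

2509503796800


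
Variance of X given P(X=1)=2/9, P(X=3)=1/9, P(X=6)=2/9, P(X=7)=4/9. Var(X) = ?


E[X] = 5, E[X^2] = 31
Var(X) = E[X^2] - (E[X])^2 = 31 - (5)^2 = 6

6


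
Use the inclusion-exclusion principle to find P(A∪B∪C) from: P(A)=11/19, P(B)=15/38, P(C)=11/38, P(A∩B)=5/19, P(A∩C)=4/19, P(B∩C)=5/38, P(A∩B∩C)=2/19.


P(A∪B∪C) = P(A)+P(B)+P(C) - P(AB)-P(AC)-P(BC) + P(ABC)
= 11/19+15/38+11/38 - 5/19-4/19-5/38 + 2/19
= 29/38

29/38


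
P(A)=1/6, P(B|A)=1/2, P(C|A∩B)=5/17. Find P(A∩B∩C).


P(A∩B∩C) = P(A) * P(B|A) * P(C|A∩B)
= 1/6 * 1/2 * 5/17
= 1/12 * 5/17 = 5/204

5/204


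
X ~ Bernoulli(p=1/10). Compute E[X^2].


For Bernoulli: X in {0,1}
E[X^2] = 0^2*(1-1/10) + 1^2*1/10 = 1/10

1/10


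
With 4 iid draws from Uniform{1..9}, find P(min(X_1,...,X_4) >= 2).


P(min >= 2) = P(all X_i >= 2) = (P(X_1 >= 2))^4
= (8/9)^4 = 4096/6561

4096/6561


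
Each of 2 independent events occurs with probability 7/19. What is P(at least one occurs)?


P(at least one) = 1 - P(none)
P(none) = (1 - 7/19)^2 = (12/19)^2 = 144/361
P(at least one) = 1 - 144/361 = 217/361

217/361


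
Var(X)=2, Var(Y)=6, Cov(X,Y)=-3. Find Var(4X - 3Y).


Var(4X - 3Y) = 4^2*Var(X) + (-3)^2*Var(Y) + 2*4*(-3)*Cov(X,Y)
= 16*2 + 9*6 - 24*(-3)
= 32 + 54 + 72 = 158

158


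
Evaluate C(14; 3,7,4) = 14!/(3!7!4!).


14! = 87178291200
Denominator: 3!=6 * 7!=5040 * 4!=24
Coefficient = 87178291200 / 725760 = 120120

120120


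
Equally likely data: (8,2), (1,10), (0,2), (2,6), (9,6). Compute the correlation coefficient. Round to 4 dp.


Cov(X,Y) = -2.4000, Var(X) = 14.0000, Var(Y) = 8.9600
rho = Cov/(sqrt(VarX)*sqrt(VarY)) = -0.2143

-0.2143


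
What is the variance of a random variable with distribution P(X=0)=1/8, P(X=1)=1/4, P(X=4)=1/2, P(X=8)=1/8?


E[X] = 13/4, E[X^2] = 65/4
Var(X) = E[X^2] - (E[X])^2 = 65/4 - (13/4)^2 = 91/16

91/16


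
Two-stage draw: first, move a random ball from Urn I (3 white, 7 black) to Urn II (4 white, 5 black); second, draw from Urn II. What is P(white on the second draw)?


P(transfer white) = 3/10; P(transfer black) = 7/10
If white transferred: Urn II has 5 white of 10, so P(white|white moved) = 1/2
If black transferred: Urn II has 4 white of 10, so P(white|black moved) = 2/5
By total probability: P(white) = 3/10*1/2 + 7/10*2/5 = 43/100

43/100


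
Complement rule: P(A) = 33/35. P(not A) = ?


P(A') = 1 - P(A) = 1 - 33/35 = 2/35

2/35


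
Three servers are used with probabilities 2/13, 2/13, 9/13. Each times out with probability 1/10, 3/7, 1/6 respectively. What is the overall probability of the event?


P(A) = P(A|B1)P(B1) + P(A|B2)P(B2) + P(A|B3)P(B3)
= 1/10*2/13 + 3/7*2/13 + 1/6*9/13
= 1/65 + 6/91 + 3/26 = 179/910

179/910


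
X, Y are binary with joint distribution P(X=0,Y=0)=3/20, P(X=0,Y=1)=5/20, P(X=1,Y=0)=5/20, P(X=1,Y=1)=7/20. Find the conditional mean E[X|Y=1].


P(Y=1) = 12/20
E[X|Y=1] = (0*5 + 1*7)/12 = 7/12

7/12


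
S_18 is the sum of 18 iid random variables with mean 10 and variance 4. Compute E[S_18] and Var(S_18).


E[S_n] = n*mu = 18*10 = 180
Var(S_n) = n*sigma^2 = 18*4 = 72

E[S_18]=180, Var(S_18)=72


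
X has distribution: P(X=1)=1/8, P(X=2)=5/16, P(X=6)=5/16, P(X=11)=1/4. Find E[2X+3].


E[2X+3] = sum(g(x)*P(x))
= 5*1/8 + 7*5/16 + 15*5/16 + 25*1/4
= 55/4

55/4


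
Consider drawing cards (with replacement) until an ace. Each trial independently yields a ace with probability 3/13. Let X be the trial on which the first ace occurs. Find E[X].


For geometric (trials until first success), E[X] = 1/p = 1/(3/13) = 13/3

13/3


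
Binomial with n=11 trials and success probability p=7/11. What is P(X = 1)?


P(X=1) = C(11,1) * p^1 * (1-p)^10
= 11 * 7/11 * 1048576/25937424601
= 7340032/25937424601

7340032/25937424601


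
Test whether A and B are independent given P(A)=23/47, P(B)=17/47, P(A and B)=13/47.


P(A)*P(B) = 23/47*17/47 = 391/2209
P(A∩B) = 13/47 != 391/2209, so not independent

No, A and B are not independent


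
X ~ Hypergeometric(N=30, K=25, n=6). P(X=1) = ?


P(X=1) = C(25,1)*C(5,5) / C(30,6)
= 25*1 / 593775
= 25/593775 = 1/23751

1/23751


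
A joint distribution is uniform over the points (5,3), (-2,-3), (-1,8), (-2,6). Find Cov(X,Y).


E[X]=0, E[Y]=7/2, E[XY]=1/4
Cov(X,Y) = E[XY] - E[X]E[Y] = 1/4 - 0*7/2 = 1/4

1/4


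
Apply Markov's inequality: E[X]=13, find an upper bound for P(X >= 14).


Markov: P(X >= a) <= E[X]/a
P(X >= 14) <= 13/14

13/14


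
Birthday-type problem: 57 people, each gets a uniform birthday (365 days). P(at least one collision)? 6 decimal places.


P(all different) = prod((365-i)/365 for i=0..56) = 0.009878
P(at least one match) = 1 - 0.009878 = 0.990122

0.990122


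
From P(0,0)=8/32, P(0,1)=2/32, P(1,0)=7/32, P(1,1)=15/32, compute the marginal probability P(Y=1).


P(Y=1) = P(0,1)+P(1,1) = 2/32 + 15/32 = 17/32

17/32


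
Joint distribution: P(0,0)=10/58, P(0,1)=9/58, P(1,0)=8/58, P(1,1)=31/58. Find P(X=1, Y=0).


Read from table: P(X=1, Y=0) = 8/58 = 4/29

4/29


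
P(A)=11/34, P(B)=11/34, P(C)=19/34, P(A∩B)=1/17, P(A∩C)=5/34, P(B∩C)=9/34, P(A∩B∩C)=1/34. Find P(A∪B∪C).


P(A∪B∪C) = P(A)+P(B)+P(C) - P(AB)-P(AC)-P(BC) + P(ABC)
= 11/34+11/34+19/34 - 1/17-5/34-9/34 + 1/34
= 13/17

13/17


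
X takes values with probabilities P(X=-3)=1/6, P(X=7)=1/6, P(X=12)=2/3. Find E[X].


E[X] = sum(x * P(x))
= -3*1/6 + 7*1/6 + 12*2/3
= 26/3

26/3


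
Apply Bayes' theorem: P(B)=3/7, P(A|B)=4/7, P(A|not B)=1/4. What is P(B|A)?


P(A) = P(A|B)P(B) + P(A|B')P(B') = 4/7*3/7 + 1/4*4/7 = 19/49
P(B|A) = P(A|B)P(B)/P(A) = (12/49)/(19/49) = 12/19

12/19


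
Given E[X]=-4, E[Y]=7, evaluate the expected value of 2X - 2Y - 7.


E[2X - 2Y - 7] = 2*E[X] - 2*E[Y] - 7
= (2)*(-4) + (-2)*(7) + (-7)
= -8 - 14 - 7 = -29

-29


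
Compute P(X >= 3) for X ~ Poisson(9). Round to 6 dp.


P(X>=3) = 1 - P(X<=2) = 1 - (e^(-9)*9^0/0! + e^(-9)*9^1/1! + e^(-9)*9^2/2!)
≈ 1 - (0.0001234098 + 0.0011106882 + 0.0049980971)
= 1 - 0.0062321951 = 0.9937678049
≈ 0.993768

0.993768


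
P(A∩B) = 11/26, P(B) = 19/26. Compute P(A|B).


P(A|B) = P(A∩B)/P(B) = (11/26)/(19/26) = 11/19

11/19


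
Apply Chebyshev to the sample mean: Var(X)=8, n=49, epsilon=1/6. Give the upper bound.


Var(Xbar) = Var(X)/n = 8/49
Chebyshev: P(|Xbar-mu| >= 1/6) <= Var(Xbar)/(1/6)^2 = (8/49)/(1/36) = 288/49
Bound exceeds 1, so trivial bound: 1

1


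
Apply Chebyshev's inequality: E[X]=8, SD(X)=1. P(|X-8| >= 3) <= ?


k = 3/1 = 3
Chebyshev: P(|X-mu| >= k*sigma) <= 1/k^2 = 1/3^2 = 1/9

1/9


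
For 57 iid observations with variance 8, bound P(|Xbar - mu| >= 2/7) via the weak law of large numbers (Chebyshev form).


Var(Xbar) = Var(X)/n = 8/57
Chebyshev: P(|Xbar-mu| >= 2/7) <= Var(Xbar)/(2/7)^2 = (8/57)/(4/49) = 98/57
Bound exceeds 1, so trivial bound: 1

1


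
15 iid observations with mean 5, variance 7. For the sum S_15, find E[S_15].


E[S_n] = n*E[X_1] = 15*5 = 75

75


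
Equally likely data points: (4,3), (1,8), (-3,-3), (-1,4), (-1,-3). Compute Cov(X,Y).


E[X]=0, E[Y]=9/5, E[XY]=28/5
Cov(X,Y) = E[XY] - E[X]E[Y] = 28/5 - 0*9/5 = 28/5

28/5


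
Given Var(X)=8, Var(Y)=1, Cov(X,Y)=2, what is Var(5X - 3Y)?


Var(5X - 3Y) = 5^2*Var(X) + (-3)^2*Var(Y) + 2*5*(-3)*Cov(X,Y)
= 25*8 + 9*1 - 30*2
= 200 + 9 - 60 = 149

149


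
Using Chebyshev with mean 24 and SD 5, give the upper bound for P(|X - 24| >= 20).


k = 20/5 = 4
Chebyshev: P(|X-mu| >= k*sigma) <= 1/k^2 = 1/4^2 = 1/16

1/16


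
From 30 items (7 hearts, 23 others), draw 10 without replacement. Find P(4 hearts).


P(X=4) = C(7,4)*C(23,6) / C(30,10)
= 35*100947 / 30045015
= 3533145/30045015 = 133/1131

133/1131


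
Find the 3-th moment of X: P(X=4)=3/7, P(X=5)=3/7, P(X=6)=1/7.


E[X^3] = sum(x^3 * P(x))
= 64*3/7 + 125*3/7 + 216*1/7
= 783/7

783/7


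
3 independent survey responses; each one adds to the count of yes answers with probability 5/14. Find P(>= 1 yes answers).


P(at least one) = 1 - P(none)
P(none) = (1 - 5/14)^3 = (9/14)^3 = 729/2744
P(at least one) = 1 - 729/2744 = 2015/2744

2015/2744


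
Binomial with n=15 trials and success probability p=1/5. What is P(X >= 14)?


P(X>=14) = P(X=14) + P(X=15)
= 12/6103515625 + 1/30517578125
= 61/30517578125

61/30517578125


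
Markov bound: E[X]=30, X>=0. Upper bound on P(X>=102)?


Markov: P(X >= a) <= E[X]/a
P(X >= 102) <= 30/102 = 5/17

5/17


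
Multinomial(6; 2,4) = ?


6! = 720
Denominator: 2!=2 * 4!=24
Coefficient = 720 / 48 = 15

15


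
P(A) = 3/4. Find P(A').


P(A') = 1 - P(A) = 1 - 3/4 = 1/4

1/4


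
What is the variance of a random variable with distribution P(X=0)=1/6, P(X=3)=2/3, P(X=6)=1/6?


E[X] = 3, E[X^2] = 12
Var(X) = E[X^2] - (E[X])^2 = 12 - (3)^2 = 3

3


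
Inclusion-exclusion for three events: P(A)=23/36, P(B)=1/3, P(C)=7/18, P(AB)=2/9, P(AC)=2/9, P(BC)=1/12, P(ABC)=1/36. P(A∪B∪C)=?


P(A∪B∪C) = P(A)+P(B)+P(C) - P(AB)-P(AC)-P(BC) + P(ABC)
= 23/36+1/3+7/18 - 2/9-2/9-1/12 + 1/36
= 31/36

31/36


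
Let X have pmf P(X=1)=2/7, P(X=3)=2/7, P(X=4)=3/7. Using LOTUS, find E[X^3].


E[X^3] = sum(g(x)*P(x))
= 1*2/7 + 27*2/7 + 64*3/7
= 248/7

248/7


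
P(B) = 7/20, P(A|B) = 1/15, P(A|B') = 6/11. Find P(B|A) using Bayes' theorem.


P(A) = P(A|B)P(B) + P(A|B')P(B') = 1/15*7/20 + 6/11*13/20 = 1247/3300
P(B|A) = P(A|B)P(B)/P(A) = (7/300)/(1247/3300) = 77/1247

77/1247


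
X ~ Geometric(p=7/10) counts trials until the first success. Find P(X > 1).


P(X > 1) = P(first 1 trials all fail) = (1-p)^1 = (3/10)^1 = 3/10

3/10


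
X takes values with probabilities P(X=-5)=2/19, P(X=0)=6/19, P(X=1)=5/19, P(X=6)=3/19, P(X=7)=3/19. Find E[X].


E[X] = sum(x * P(x))
= -5*2/19 + 0*6/19 + 1*5/19 + 6*3/19 + 7*3/19
= 34/19

34/19


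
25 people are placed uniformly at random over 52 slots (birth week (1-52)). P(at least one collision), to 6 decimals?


P(all different) = prod((52-i)/52 for i=0..24) = 0.000932
P(at least one match) = 1 - 0.000932 = 0.999068

0.999068


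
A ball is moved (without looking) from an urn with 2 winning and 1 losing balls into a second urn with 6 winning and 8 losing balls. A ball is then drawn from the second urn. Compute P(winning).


P(transfer winning) = 2/3; P(transfer losing) = 1/3
If winning transferred: Urn II has 7 winning of 15, so P(winning|winning moved) = 7/15
If losing transferred: Urn II has 6 winning of 15, so P(winning|losing moved) = 2/5
By total probability: P(winning) = 2/3*7/15 + 1/3*2/5 = 4/9

4/9


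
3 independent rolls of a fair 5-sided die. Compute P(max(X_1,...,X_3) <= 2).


P(max <= 2) = P(all X_i <= 2) = (P(X_1 <= 2))^3
= (2/5)^3 = 8/125

8/125


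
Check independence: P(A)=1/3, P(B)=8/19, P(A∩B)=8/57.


P(A)*P(B) = 1/3*8/19 = 8/57
P(A∩B) = 8/57, which equals P(A)P(B), so independent

Yes, A and B are independent


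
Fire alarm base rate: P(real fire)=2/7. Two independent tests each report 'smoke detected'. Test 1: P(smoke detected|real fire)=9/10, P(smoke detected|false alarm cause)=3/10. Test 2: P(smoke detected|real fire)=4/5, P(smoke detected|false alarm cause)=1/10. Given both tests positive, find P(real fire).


After test 1: P(+) = 9/10*2/7 + 3/10*5/7 = 33/70
P(B|+) = (9/35)/(33/70) = 6/11
After test 2 (use post1 as new prior): P(+) = 4/5*6/11 + 1/10*5/11 = 53/110
P(B|+,+) = (24/55)/(53/110) = 48/53

48/53


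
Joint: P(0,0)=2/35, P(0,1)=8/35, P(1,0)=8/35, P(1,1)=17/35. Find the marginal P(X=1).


P(X=1) = P(1,0)+P(1,1) = 8/35 + 17/35 = 25/35 = 5/7

5/7


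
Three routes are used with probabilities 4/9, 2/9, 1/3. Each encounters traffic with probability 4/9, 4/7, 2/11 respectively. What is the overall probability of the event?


P(A) = P(A|B1)P(B1) + P(A|B2)P(B2) + P(A|B3)P(B3)
= 4/9*4/9 + 4/7*2/9 + 2/11*1/3
= 16/81 + 8/63 + 2/33 = 2402/6237

2402/6237


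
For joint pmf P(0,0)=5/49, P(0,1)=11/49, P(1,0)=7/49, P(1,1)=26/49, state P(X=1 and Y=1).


Read from table: P(X=1, Y=1) = 26/49

26/49


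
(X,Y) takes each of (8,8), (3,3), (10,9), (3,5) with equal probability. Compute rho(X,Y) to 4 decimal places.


Cov(X,Y) = 7.0000, Var(X) = 9.5000, Var(Y) = 5.6875
rho = Cov/(sqrt(VarX)*sqrt(VarY)) = 0.9523

0.9523


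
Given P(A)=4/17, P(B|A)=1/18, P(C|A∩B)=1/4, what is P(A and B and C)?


P(A∩B∩C) = P(A) * P(B|A) * P(C|A∩B)
= 4/17 * 1/18 * 1/4
= 2/153 * 1/4 = 1/306

1/306


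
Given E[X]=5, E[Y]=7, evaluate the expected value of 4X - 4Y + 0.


E[4X - 4Y + 0] = 4*E[X] - 4*E[Y] + 0
= (4)*(5) + (-4)*(7) + (0)
= 20 - 28 + 0 = -8

-8


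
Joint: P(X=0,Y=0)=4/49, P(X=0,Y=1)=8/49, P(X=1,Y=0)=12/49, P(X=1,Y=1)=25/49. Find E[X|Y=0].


P(Y=0) = 16/49
E[X|Y=0] = (0*4 + 1*12)/16 = 12/16 = 3/4

3/4


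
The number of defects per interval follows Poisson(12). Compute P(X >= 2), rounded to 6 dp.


P(X>=2) = 1 - P(X<=1) = 1 - (e^(-12)*12^0/0! + e^(-12)*12^1/1!)
≈ 1 - (0.0000061442 + 0.0000737305)
= 1 - 0.0000798747 = 0.9999201253
≈ 0.999920

0.999920


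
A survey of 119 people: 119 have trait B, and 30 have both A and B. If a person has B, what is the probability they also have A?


P(A|B) = P(A∩B)/P(B) = (30/119)/(119/119) = 30/119

30/119


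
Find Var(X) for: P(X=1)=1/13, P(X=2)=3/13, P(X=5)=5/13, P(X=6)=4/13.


E[X] = 56/13, E[X^2] = 282/13
Var(X) = E[X^2] - (E[X])^2 = 282/13 - (56/13)^2 = 530/169

530/169


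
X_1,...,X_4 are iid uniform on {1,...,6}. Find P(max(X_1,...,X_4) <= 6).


P(max <= 6) = P(all X_i <= 6) = (P(X_1 <= 6))^4
= (6/6)^4 = 1^4 = 1

1


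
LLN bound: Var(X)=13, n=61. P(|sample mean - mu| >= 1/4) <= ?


Var(Xbar) = Var(X)/n = 13/61
Chebyshev: P(|Xbar-mu| >= 1/4) <= Var(Xbar)/(1/4)^2 = (13/61)/(1/16) = 208/61
Bound exceeds 1, so trivial bound: 1

1


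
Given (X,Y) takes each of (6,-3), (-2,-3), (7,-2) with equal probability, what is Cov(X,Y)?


E[X]=11/3, E[Y]=-8/3, E[XY]=-26/3
Cov(X,Y) = E[XY] - E[X]E[Y] = -26/3 - 11/3*-8/3 = 10/9

10/9
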